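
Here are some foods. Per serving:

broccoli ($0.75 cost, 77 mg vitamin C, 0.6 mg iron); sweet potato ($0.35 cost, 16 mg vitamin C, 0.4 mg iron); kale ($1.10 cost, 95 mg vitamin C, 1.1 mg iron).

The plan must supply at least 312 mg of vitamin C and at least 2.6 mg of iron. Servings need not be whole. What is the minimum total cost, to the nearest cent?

$3.12

For a min-cost LP with two ≥-constraints, a basic feasible solution has at most two positive variables.
broccoli only: max(312/77, 2.6/0.6) = 4.333 servings → $3.25.
sweet potato only: max(312/16, 2.6/0.4) = 19.5 servings → $6.83.
kale only: max(312/95, 2.6/1.1) = 3.284 servings → $3.61.
broccoli + sweet potato with both tight: 3.925 servings and 0.6132 servings → $3.16.
broccoli + kale with both tight: 3.473 servings and 0.4693 servings → $3.12.
sweet potato + kale: the both-tight solution has a negative serving — not a feasible corner.
The minimum over all feasible corners is $3.12.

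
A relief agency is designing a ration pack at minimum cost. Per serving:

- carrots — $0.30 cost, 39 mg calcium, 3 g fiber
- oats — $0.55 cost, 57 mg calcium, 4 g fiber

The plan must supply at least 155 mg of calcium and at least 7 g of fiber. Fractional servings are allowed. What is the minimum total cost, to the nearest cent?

An LP optimum is at a vertex; with two nutrient constraints at most two foods are used. Check each candidate.
carrots only: max(155/39, 7/3) = 3.974 servings → $1.19.
oats only: max(155/57, 7/4) = 2.719 servings → $1.50.
carrots + oats: the both-tight solution has a negative serving — not a feasible corner.
Cheapest feasible corner: $1.19.

$1.19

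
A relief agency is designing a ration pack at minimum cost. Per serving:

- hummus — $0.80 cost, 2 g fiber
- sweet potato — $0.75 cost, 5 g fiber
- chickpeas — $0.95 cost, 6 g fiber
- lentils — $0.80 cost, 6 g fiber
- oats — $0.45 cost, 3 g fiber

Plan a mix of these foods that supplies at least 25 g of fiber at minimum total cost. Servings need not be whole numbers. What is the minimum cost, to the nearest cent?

Cost per g of fiber: lentils $0.1333, sweet potato $0.1500, oats $0.1500, chickpeas $0.1583, hummus $0.4000.
With no serving limits, use only lentils: 25 g / 6 g = 4.167 servings × $0.80 = $3.33.

$3.33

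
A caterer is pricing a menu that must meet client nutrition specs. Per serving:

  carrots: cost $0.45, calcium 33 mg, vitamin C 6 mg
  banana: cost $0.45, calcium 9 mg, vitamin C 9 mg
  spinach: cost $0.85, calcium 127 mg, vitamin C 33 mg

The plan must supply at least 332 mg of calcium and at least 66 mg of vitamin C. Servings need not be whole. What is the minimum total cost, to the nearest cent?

carrots only: max(332/33, 66/6) = 11 servings → $4.95.
banana only: max(332/9, 66/9) = 36.89 servings → $16.60.
spinach only: max(332/127, 66/33) = 2.614 servings → $2.22.
carrots + banana with both tight: 9.852 servings and 0.7654 servings → $4.78.
carrots + spinach with both tight: 7.872 servings and 0.5688 servings → $4.03.
banana + spinach: the both-tight solution has a negative serving — not a feasible corner.
The minimum over all feasible corners is $2.22.

$2.22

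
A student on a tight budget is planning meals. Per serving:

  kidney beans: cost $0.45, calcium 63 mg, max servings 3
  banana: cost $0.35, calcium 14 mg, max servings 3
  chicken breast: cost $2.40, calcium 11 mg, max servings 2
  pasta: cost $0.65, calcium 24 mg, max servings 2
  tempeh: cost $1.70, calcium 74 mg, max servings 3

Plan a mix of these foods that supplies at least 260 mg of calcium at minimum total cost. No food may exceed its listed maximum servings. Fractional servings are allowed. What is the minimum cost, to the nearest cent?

$2.98

Cost per mg of calcium: kidney beans $0.0071, tempeh $0.0230, banana $0.0250, pasta $0.0271, chicken breast $0.2182.
Take 3 servings of kidney beans: +189.0 mg calcium for $1.35 (total $1.35, still need 71.0 mg).
Take 0.9595 servings of tempeh: +71.0 mg calcium for $1.63 (total $2.98, still need 0.0 mg).
Greedy by cheapest-per-mg is optimal for a single linear constraint, so the minimum cost is $2.98.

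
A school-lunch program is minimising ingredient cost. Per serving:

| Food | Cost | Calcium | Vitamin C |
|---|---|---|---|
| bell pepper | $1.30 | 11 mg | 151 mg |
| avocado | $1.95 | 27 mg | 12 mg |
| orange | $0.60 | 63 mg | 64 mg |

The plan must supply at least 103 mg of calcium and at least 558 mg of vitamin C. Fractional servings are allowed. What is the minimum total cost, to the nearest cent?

Compare the cost at each extreme point of the feasible region.
bell pepper only: max(103/11, 558/151) = 9.364 servings → $12.17.
avocado only: max(103/27, 558/12) = 46.5 servings → $90.67.
orange only: max(103/63, 558/64) = 8.719 servings → $5.23.
bell pepper + avocado with both tight: 3.506 servings and 2.387 servings → $9.21.
bell pepper + orange with both tight: 3.242 servings and 1.069 servings → $4.86.
avocado + orange: intersection lies outside the first quadrant.
So the least-cost plan costs $4.86.

$4.86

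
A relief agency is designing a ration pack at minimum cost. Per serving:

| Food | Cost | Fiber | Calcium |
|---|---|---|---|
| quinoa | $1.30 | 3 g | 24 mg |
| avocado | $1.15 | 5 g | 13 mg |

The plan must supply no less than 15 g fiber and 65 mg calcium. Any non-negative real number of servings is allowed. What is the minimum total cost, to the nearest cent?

Two binding constraints pin down two serving amounts, so the optimal mix uses at most two foods. The candidates are each food alone (scaled to the tighter of fiber/calcium) and each pair with both constraints tight.
quinoa only: max(15/3, 65/24) = 5 servings → $6.50.
avocado only: max(15/5, 65/13) = 5 servings → $5.75.
quinoa + avocado with both tight: 1.605 servings and 2.037 servings → $4.43.
So the least-cost plan costs $4.43.

$4.43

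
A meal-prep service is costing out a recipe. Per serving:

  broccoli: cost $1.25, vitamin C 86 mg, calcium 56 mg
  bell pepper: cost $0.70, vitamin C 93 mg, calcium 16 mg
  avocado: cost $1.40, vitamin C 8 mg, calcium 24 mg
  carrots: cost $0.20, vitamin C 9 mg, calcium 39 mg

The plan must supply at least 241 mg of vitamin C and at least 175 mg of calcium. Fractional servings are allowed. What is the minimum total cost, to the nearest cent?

Check every corner: each single food scaled to meet both minima, and each pair solved so both constraints bind.
broccoli only: max(241/86, 175/56) = 3.125 servings → $3.91.
bell pepper only: max(241/93, 175/16) = 10.94 servings → $7.66.
avocado only: max(241/8, 175/24) = 30.12 servings → $42.17.
carrots only: max(241/9, 175/39) = 26.78 servings → $5.36.
broccoli + bell pepper: intersection lies outside the first quadrant.
broccoli + avocado with both tight: 2.713 servings and 0.9616 servings → $4.74.
broccoli + carrots with both tight: 2.745 servings and 0.5453 servings → $3.54.
bell pepper + avocado with both tight: 2.084 servings and 5.903 servings → $9.72.
bell pepper + carrots with both tight: 2.246 servings and 3.566 servings → $2.29.
avocado + carrots: the both-tight solution has a negative serving — not a feasible corner.
Cheapest feasible corner: $2.29.

$2.29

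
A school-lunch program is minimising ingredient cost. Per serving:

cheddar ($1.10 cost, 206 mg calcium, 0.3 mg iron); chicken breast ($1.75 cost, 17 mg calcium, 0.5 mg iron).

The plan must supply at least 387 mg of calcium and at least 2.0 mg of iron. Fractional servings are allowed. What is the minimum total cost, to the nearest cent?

$7.08

With two linear requirements the optimum uses one or two foods; enumerate the corners.
cheddar only: max(387/206, 2.0/0.3) = 6.667 servings → $7.33.
chicken breast only: max(387/17, 2.0/0.5) = 22.76 servings → $39.84.
cheddar + chicken breast with both tight: 1.629 servings and 3.022 servings → $7.08.
Cheapest feasible corner: $7.08.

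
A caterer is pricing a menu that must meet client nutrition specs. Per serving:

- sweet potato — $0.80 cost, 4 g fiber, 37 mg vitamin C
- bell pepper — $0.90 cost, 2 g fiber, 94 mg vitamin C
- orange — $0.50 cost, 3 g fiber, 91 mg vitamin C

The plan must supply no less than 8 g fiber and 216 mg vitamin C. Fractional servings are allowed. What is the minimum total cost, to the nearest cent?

sweet potato only: max(8/4, 216/37) = 5.838 servings → $4.67.
bell pepper only: max(8/2, 216/94) = 4 servings → $3.60.
orange only: max(8/3, 216/91) = 2.667 servings → $1.33.
sweet potato + bell pepper with both tight: 1.06 servings and 1.881 servings → $2.54.
sweet potato + orange with both tight: 0.3162 servings and 2.245 servings → $1.38.
bell pepper + orange: intersection lies outside the first quadrant.
So the least-cost plan costs $1.33.

$1.33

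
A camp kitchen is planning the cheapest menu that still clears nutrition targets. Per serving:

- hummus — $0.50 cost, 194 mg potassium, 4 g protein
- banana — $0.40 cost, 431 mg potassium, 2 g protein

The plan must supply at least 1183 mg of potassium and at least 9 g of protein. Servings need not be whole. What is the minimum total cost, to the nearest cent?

$1.46

Two binding constraints pin down two serving amounts, so the optimal mix uses at most two foods. The candidates are each food alone (scaled to the tighter of potassium/protein) and each pair with both constraints tight.
hummus only: max(1183/194, 9/4) = 6.098 servings → $3.05.
banana only: max(1183/431, 9/2) = 4.5 servings → $1.80.
hummus + banana with both tight: 1.132 servings and 2.235 servings → $1.46.
Cheapest feasible corner: $1.46.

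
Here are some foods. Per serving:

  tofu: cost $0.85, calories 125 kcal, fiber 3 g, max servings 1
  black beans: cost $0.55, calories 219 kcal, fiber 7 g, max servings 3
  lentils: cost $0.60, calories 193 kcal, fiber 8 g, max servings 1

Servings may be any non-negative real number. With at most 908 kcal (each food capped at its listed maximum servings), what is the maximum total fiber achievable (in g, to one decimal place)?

30.4 g

Fiber per kcal: lentils 0.04145, black beans 0.03196, tofu 0.024.
Take 1 serving of lentils: uses 193 kcal, +8.0 g fiber (running total 8.0 g).
Take 3 servings of black beans: uses 657 kcal, +21.0 g fiber (running total 29.0 g).
Take 0.464 servings of tofu: uses 58 kcal, +1.4 g fiber (running total 30.4 g).
Greedy by best ratio exhausts the calories allowance optimally: 30.4 g.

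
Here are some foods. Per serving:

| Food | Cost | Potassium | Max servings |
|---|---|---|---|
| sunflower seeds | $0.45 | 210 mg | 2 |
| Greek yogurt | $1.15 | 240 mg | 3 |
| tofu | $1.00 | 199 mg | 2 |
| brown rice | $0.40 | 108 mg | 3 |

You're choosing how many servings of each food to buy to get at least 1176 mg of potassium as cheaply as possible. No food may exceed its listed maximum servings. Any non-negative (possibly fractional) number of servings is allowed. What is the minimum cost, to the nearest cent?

$4.17

Cost per mg of potassium: sunflower seeds $0.0021, brown rice $0.0037, Greek yogurt $0.0048, tofu $0.0050.
Take 2 servings of sunflower seeds: +420.0 mg potassium for $0.90 (total $0.90, still need 756.0 mg).
Take 3 servings of brown rice: +324.0 mg potassium for $1.20 (total $2.10, still need 432.0 mg).
Take 1.8 servings of Greek yogurt: +432.0 mg potassium for $2.07 (total $4.17, still need 0.0 mg).
Filling from the cheapest source first is optimal under one linear minimum: $4.17.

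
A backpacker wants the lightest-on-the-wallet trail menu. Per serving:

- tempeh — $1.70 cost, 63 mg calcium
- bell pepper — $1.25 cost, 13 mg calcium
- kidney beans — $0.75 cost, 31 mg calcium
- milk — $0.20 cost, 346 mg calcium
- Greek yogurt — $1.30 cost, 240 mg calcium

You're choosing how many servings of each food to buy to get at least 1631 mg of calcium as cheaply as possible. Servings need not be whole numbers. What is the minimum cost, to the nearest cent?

$0.94

Cost per mg of calcium: milk $0.0006, Greek yogurt $0.0054, kidney beans $0.0242, tempeh $0.0270, bell pepper $0.0962.
With no serving limits, use only milk: 1631 mg / 346 mg = 4.714 servings × $0.20 = $0.94.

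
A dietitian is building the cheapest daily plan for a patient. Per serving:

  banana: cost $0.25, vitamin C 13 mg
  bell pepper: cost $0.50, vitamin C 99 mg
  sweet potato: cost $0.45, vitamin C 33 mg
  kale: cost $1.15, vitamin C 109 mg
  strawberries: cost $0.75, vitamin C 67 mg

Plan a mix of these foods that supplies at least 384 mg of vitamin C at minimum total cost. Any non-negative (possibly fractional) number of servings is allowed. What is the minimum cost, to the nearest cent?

Cost per mg of vitamin C: bell pepper $0.0051, kale $0.0106, strawberries $0.0112, sweet potato $0.0136, banana $0.0192.
With no serving limits, use only bell pepper: 384 mg / 99 mg = 3.879 servings × $0.50 = $1.94.

$1.94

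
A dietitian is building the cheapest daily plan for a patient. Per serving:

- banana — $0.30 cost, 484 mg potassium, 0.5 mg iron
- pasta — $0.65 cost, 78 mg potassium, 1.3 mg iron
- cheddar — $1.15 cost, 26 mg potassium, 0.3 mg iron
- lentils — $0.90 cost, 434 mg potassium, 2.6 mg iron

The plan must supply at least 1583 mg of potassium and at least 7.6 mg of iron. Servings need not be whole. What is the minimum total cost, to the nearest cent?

$2.73

Minimising a linear cost over {potassium ≥ 1583, iron ≥ 7.6, servings ≥ 0} — the optimum is at a vertex, using one or two foods.
banana only: max(1583/484, 7.6/0.5) = 15.2 servings → $4.56.
pasta only: max(1583/78, 7.6/1.3) = 20.29 servings → $13.19.
cheddar only: max(1583/26, 7.6/0.3) = 60.88 servings → $70.02.
lentils only: max(1583/434, 7.6/2.6) = 3.647 servings → $3.28.
banana + pasta with both tight: 2.482 servings and 4.891 servings → $3.92.
banana + cheddar with both tight: 2.098 servings and 21.84 servings → $25.74.
banana + lentils with both tight: 0.7849 servings and 2.772 servings → $2.73.
pasta + cheddar: intersection lies outside the first quadrant.
pasta + lentils: the both-tight solution has a negative serving — not a feasible corner.
cheddar + lentils: the both-tight solution has a negative serving — not a feasible corner.
Cheapest feasible corner: $2.73.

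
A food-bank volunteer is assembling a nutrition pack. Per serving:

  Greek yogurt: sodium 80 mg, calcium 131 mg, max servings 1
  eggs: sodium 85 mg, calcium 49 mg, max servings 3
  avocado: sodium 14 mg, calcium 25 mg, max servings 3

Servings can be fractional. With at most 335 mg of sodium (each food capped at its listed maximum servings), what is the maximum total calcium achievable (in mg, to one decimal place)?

328.8 mg

Calcium per mg sodium: avocado 1.786, Greek yogurt 1.637, eggs 0.5765.
Take 3 servings of avocado: uses 42 mg sodium, +75.0 mg calcium (running total 75.0 mg).
Take 1 serving of Greek yogurt: uses 80 mg sodium, +131.0 mg calcium (running total 206.0 mg).
Take 2.506 servings of eggs: uses 213 mg sodium, +122.8 mg calcium (running total 328.8 mg).
Greedy by best ratio exhausts the sodium allowance optimally: 328.8 mg.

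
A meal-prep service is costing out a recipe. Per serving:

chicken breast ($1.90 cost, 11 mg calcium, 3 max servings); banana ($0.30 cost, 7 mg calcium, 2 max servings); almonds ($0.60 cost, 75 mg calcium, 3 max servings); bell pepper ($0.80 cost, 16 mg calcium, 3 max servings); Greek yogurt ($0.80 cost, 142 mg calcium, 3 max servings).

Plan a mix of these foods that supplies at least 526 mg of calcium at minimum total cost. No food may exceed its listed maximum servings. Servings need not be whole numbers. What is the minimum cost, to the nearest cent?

Cost per mg of calcium: Greek yogurt $0.0056, almonds $0.0080, banana $0.0429, bell pepper $0.0500, chicken breast $0.1727.
Take 3 servings of Greek yogurt: +426.0 mg calcium for $2.40 (total $2.40, still need 100.0 mg).
Take 1.333 servings of almonds: +100.0 mg calcium for $0.80 (total $3.20, still need 0.0 mg).
Filling from the cheapest source first is optimal under one linear minimum: $3.20.

$3.20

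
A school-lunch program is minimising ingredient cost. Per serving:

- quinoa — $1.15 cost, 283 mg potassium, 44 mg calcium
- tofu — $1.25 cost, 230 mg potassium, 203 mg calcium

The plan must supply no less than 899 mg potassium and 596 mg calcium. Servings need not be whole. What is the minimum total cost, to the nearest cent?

$4.51

This is a tiny linear program; its minimum lies at a vertex of the feasible set. List the vertices and price them.
quinoa only: max(899/283, 596/44) = 13.55 servings → $15.58.
tofu only: max(899/230, 596/203) = 3.909 servings → $4.89.
quinoa + tofu with both tight: 0.9596 servings and 2.728 servings → $4.51.
Cheapest feasible corner: $4.51.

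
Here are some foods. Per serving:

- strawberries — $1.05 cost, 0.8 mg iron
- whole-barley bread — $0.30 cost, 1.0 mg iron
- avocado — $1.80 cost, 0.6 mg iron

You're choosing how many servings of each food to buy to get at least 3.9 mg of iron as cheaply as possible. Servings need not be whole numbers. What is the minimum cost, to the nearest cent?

$1.17

Cost per mg of iron: whole-barley bread $0.3000, strawberries $1.3125, avocado $3.0000.
With no serving limits, use only whole-barley bread: 3.9 mg / 1.0 mg = 3.9 servings × $0.30 = $1.17.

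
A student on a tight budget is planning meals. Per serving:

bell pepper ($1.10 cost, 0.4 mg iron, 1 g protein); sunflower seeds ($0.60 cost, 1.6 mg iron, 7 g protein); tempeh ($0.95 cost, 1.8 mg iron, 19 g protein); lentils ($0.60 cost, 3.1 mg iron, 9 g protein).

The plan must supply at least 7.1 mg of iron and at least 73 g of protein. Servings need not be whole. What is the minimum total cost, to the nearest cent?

$3.66

Compare the cost at each extreme point of the feasible region.
bell pepper only: max(7.1/0.4, 73/1) = 73 servings → $80.30.
sunflower seeds only: max(7.1/1.6, 73/7) = 10.43 servings → $6.26.
tempeh only: max(7.1/1.8, 73/19) = 3.944 servings → $3.75.
lentils only: max(7.1/3.1, 73/9) = 8.111 servings → $4.87.
bell pepper + sunflower seeds: the both-tight solution has a negative serving — not a feasible corner.
bell pepper + tempeh with both tight: 0.6034 servings and 3.81 servings → $4.28.
bell pepper + lentils: intersection lies outside the first quadrant.
sunflower seeds + tempeh with both tight: 0.1966 servings and 3.77 servings → $3.70.
sunflower seeds + lentils: intersection lies outside the first quadrant.
tempeh + lentils with both tight: 3.803 servings and 0.08197 servings → $3.66.
Cheapest feasible corner: $3.66.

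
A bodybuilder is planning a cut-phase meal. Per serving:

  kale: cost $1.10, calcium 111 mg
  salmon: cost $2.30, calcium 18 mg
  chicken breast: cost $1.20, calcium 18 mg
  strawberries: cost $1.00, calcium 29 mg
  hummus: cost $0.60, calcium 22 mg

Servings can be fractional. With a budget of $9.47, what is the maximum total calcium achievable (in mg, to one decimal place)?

955.6 mg

Calcium per dollar: kale 100.9, hummus 36.67, strawberries 29, chicken breast 15, salmon 7.826.
With no serving limits, spend the whole cost allowance on kale: $9.47 / $1.10 × 111 mg = 955.6 mg.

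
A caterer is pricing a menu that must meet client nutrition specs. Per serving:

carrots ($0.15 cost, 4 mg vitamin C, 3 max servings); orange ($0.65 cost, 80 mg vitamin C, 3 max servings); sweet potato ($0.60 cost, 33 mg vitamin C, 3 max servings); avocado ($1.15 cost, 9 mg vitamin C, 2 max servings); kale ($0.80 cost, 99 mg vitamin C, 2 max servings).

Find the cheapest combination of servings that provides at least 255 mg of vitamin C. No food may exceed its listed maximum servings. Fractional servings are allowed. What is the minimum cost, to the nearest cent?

$2.06

Cost per mg of vitamin C: kale $0.0081, orange $0.0081, sweet potato $0.0182, carrots $0.0375, avocado $0.1278.
Take 2 servings of kale: +198.0 mg vitamin C for $1.60 (total $1.60, still need 57.0 mg).
Take 0.7125 servings of orange: +57.0 mg vitamin C for $0.46 (total $2.06, still need 0.0 mg).
Filling from the cheapest source first is optimal under one linear minimum: $2.06.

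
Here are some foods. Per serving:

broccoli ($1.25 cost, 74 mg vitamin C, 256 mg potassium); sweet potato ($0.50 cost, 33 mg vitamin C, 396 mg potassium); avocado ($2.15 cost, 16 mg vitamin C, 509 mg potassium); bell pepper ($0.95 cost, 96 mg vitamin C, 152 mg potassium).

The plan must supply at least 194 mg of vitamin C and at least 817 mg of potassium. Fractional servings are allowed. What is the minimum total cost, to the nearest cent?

$2.18

The cheapest plan sits at a corner of the feasible region — with two constraints it uses at most two foods.
broccoli only: max(194/74, 817/256) = 3.191 servings → $3.99.
sweet potato only: max(194/33, 817/396) = 5.879 servings → $2.94.
avocado only: max(194/16, 817/509) = 12.12 servings → $26.07.
bell pepper only: max(194/96, 817/152) = 5.375 servings → $5.11.
broccoli + sweet potato with both tight: 2.391 servings and 0.5175 servings → $3.25.
broccoli + avocado with both tight: 2.552 servings and 0.3215 servings → $3.88.
broccoli + bell pepper: intersection lies outside the first quadrant.
sweet potato + avocado: the both-tight solution has a negative serving — not a feasible corner.
sweet potato + bell pepper with both tight: 1.483 servings and 1.511 servings → $2.18.
avocado + bell pepper with both tight: 1.054 servings and 1.845 servings → $4.02.
The minimum over all feasible corners is $2.18.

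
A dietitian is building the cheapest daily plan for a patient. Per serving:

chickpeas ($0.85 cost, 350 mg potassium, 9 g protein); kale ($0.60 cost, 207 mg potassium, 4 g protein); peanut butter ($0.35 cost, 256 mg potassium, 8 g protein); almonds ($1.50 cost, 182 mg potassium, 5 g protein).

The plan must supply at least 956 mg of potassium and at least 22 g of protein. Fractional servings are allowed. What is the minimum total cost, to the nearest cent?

For a min-cost LP with two ≥-constraints, a basic feasible solution has at most two positive variables.
chickpeas only: max(956/350, 22/9) = 2.731 servings → $2.32.
kale only: max(956/207, 22/4) = 5.5 servings → $3.30.
peanut butter only: max(956/256, 22/8) = 3.734 servings → $1.31.
almonds only: max(956/182, 22/5) = 5.253 servings → $7.88.
chickpeas + kale with both tight: 1.577 servings and 1.952 servings → $2.51.
chickpeas + peanut butter: the both-tight solution has a negative serving — not a feasible corner.
chickpeas + almonds with both targets exact would need a negative amount; discard.
kale + peanut butter with both tight: 3.19 servings and 1.155 servings → $2.32.
kale + almonds with both tight: 2.528 servings and 2.378 servings → $5.08.
peanut butter + almonds: the both-tight solution has a negative serving — not a feasible corner.
The minimum over all feasible corners is $1.31.

$1.31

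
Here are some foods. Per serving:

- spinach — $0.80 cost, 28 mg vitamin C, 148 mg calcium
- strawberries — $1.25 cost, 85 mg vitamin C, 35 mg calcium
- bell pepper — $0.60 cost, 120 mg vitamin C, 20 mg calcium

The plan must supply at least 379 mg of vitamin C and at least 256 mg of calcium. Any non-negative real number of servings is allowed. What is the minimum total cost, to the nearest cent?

Two binding constraints pin down two serving amounts, so the optimal mix uses at most two foods. The candidates are each food alone (scaled to the tighter of vitamin C/calcium) and each pair with both constraints tight.
spinach only: max(379/28, 256/148) = 13.54 servings → $10.83.
strawberries only: max(379/85, 256/35) = 7.314 servings → $9.14.
bell pepper only: max(379/120, 256/20) = 12.8 servings → $7.68.
spinach + strawberries with both tight: 0.7323 servings and 4.218 servings → $5.86.
spinach + bell pepper with both tight: 1.345 servings and 2.844 servings → $2.78.
strawberries + bell pepper: the both-tight solution has a negative serving — not a feasible corner.
So the least-cost plan costs $2.78.

$2.78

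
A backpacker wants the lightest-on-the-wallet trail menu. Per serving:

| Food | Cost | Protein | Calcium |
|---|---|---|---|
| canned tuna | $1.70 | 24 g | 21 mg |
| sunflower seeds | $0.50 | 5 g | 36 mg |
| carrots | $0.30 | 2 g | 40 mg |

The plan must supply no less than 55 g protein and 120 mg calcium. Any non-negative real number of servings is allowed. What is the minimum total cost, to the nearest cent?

With two linear requirements the optimum uses one or two foods; enumerate the corners.
canned tuna only: max(55/24, 120/21) = 5.714 servings → $9.71.
sunflower seeds only: max(55/5, 120/36) = 11 servings → $5.50.
carrots only: max(55/2, 120/40) = 27.5 servings → $8.25.
canned tuna + sunflower seeds with both tight: 1.818 servings and 2.273 servings → $4.23.
canned tuna + carrots with both tight: 2.135 servings and 1.879 servings → $4.19.
sunflower seeds + carrots with both targets exact would need a negative amount; discard.
Cheapest feasible corner: $4.19.

$4.19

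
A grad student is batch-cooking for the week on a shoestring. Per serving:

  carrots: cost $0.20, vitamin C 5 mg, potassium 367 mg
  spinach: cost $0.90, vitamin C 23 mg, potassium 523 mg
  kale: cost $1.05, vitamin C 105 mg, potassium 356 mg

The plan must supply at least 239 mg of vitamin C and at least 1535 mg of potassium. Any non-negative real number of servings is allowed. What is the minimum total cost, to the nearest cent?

$2.70

With two linear requirements the optimum uses one or two foods; enumerate the corners.
carrots only: max(239/5, 1535/367) = 47.8 servings → $9.56.
spinach only: max(239/23, 1535/523) = 10.39 servings → $9.35.
kale only: max(239/105, 1535/356) = 4.312 servings → $4.53.
carrots + spinach with both targets exact would need a negative amount; discard.
carrots + kale with both tight: 2.07 servings and 2.178 servings → $2.70.
spinach + kale with both tight: 1.628 servings and 1.919 servings → $3.48.
The minimum over all feasible corners is $2.70.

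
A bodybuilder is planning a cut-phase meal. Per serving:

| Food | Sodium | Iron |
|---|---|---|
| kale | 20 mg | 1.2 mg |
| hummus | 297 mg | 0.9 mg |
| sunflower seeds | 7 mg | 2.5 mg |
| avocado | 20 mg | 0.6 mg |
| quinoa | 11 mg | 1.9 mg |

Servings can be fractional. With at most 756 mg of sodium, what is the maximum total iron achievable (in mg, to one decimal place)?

Iron per mg sodium: sunflower seeds 0.3571, quinoa 0.1727, kale 0.06, avocado 0.03, hummus 0.00303.
With no serving limits, spend the whole sodium allowance on sunflower seeds: 756 mg / 7 mg × 2.5 mg = 270.0 mg.

270.0 mg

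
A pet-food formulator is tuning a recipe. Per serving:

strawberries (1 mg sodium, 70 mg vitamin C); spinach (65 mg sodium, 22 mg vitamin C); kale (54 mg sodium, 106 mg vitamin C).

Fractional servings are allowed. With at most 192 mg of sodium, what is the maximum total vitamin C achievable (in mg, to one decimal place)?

Vitamin C per mg sodium: strawberries 70, kale 1.963, spinach 0.3385.
With no serving limits, spend the whole sodium allowance on strawberries: 192 mg / 1 mg × 70 mg = 13440.0 mg.

13440.0 mg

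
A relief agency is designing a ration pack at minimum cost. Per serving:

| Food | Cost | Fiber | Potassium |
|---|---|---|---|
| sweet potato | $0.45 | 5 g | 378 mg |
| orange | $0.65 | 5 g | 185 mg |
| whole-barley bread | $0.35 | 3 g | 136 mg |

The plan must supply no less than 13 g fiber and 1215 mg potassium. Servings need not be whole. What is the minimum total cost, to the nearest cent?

With two linear requirements the optimum uses one or two foods; enumerate the corners.
sweet potato only: max(13/5, 1215/378) = 3.214 servings → $1.45.
orange only: max(13/5, 1215/185) = 6.568 servings → $4.27.
whole-barley bread only: max(13/3, 1215/136) = 8.934 servings → $3.13.
sweet potato + orange: the both-tight solution has a negative serving — not a feasible corner.
sweet potato + whole-barley bread with both targets exact would need a negative amount; discard.
orange + whole-barley bread with both targets exact would need a negative amount; discard.
So the least-cost plan costs $1.45.

$1.45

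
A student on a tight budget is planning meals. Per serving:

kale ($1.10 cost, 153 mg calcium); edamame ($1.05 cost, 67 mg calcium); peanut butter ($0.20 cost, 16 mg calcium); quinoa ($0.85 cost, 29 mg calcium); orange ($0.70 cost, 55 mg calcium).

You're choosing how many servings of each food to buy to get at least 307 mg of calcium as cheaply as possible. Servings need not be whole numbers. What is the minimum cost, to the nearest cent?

$2.21

Cost per mg of calcium: kale $0.0072, peanut butter $0.0125, orange $0.0127, edamame $0.0157, quinoa $0.0293.
With no serving limits, use only kale: 307 mg / 153 mg = 2.007 servings × $1.10 = $2.21.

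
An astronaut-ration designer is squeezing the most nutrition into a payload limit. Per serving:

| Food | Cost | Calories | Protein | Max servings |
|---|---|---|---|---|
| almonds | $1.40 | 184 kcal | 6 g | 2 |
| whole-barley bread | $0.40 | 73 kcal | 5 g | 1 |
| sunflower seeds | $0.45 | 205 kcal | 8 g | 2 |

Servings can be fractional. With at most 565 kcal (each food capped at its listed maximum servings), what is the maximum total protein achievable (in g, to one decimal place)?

23.7 g

Protein per kcal: whole-barley bread 0.06849, sunflower seeds 0.03902, almonds 0.03261.
Take 1 serving of whole-barley bread: uses 73 kcal, +5.0 g protein (running total 5.0 g).
Take 2 servings of sunflower seeds: uses 410 kcal, +16.0 g protein (running total 21.0 g).
Take 0.4457 servings of almonds: uses 82 kcal, +2.7 g protein (running total 23.7 g).
Filling greedily by protein-per-kcal is optimal for one linear limit, giving 23.7 g.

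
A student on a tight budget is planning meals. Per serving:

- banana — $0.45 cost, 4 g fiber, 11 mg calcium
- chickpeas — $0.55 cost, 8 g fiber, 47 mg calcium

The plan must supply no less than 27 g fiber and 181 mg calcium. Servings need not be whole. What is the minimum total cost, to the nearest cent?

$2.12

Minimising a linear cost over {fiber ≥ 27, calcium ≥ 181, servings ≥ 0} — the optimum is at a vertex, using one or two foods.
banana only: max(27/4, 181/11) = 16.45 servings → $7.40.
chickpeas only: max(27/8, 181/47) = 3.851 servings → $2.12.
banana + chickpeas: intersection lies outside the first quadrant.
Cheapest feasible corner: $2.12.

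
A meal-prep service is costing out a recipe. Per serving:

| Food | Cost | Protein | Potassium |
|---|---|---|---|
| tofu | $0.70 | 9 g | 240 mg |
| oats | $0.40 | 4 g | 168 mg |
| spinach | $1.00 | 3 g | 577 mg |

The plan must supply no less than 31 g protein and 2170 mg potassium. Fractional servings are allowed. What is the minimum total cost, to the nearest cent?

$4.45

With two linear requirements the optimum uses one or two foods; enumerate the corners.
tofu only: max(31/9, 2170/240) = 9.042 servings → $6.33.
oats only: max(31/4, 2170/168) = 12.92 servings → $5.17.
spinach only: max(31/3, 2170/577) = 10.33 servings → $10.33.
tofu + oats: the both-tight solution has a negative serving — not a feasible corner.
tofu + spinach with both tight: 2.543 servings and 2.703 servings → $4.48.
oats + spinach with both tight: 6.307 servings and 1.925 servings → $4.45.
The minimum over all feasible corners is $4.45.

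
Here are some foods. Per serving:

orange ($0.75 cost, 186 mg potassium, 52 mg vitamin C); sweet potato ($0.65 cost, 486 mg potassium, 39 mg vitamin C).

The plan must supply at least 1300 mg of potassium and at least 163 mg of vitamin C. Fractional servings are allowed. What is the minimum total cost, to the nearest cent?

$2.53

The cheapest plan sits at a corner of the feasible region — with two constraints it uses at most two foods.
orange only: max(1300/186, 163/52) = 6.989 servings → $5.24.
sweet potato only: max(1300/486, 163/39) = 4.179 servings → $2.72.
orange + sweet potato with both tight: 1.583 servings and 2.069 servings → $2.53.
So the least-cost plan costs $2.53.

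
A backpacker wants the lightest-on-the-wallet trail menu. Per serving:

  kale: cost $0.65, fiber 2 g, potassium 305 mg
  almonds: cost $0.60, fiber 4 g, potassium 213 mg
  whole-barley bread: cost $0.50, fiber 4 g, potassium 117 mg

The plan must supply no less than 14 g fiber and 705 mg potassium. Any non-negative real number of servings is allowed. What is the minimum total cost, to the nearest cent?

$2.06

This is a tiny linear program; its minimum lies at a vertex of the feasible set. List the vertices and price them.
kale only: max(14/2, 705/305) = 7 servings → $4.55.
almonds only: max(14/4, 705/213) = 3.5 servings → $2.10.
whole-barley bread only: max(14/4, 705/117) = 6.026 servings → $3.01.
kale + almonds with both targets exact would need a negative amount; discard.
kale + whole-barley bread with both tight: 1.199 servings and 2.901 servings → $2.23.
almonds + whole-barley bread with both tight: 3.078 servings and 0.4219 servings → $2.06.
The minimum over all feasible corners is $2.06.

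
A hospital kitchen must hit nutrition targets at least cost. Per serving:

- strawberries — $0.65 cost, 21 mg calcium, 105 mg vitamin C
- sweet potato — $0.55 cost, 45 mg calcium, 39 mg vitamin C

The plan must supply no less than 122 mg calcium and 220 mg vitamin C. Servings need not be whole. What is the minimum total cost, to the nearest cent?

$2.01

This is a tiny linear program; its minimum lies at a vertex of the feasible set. List the vertices and price them.
strawberries only: max(122/21, 220/105) = 5.81 servings → $3.78.
sweet potato only: max(122/45, 220/39) = 5.641 servings → $3.10.
strawberries + sweet potato with both tight: 1.316 servings and 2.097 servings → $2.01.
So the least-cost plan costs $2.01.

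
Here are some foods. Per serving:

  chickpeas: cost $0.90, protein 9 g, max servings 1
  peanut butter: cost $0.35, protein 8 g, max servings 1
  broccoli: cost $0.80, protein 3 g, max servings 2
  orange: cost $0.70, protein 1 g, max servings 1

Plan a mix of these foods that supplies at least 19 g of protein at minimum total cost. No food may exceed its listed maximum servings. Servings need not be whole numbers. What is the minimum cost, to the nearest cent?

Cost per g of protein: peanut butter $0.0437, chickpeas $0.1000, broccoli $0.2667, orange $0.7000.
Take 1 serving of peanut butter: +8.0 g protein for $0.35 (total $0.35, still need 11.0 g).
Take 1 serving of chickpeas: +9.0 g protein for $0.90 (total $1.25, still need 2.0 g).
Take 0.6667 servings of broccoli: +2.0 g protein for $0.53 (total $1.78, still need 0.0 g).
Filling from the cheapest source first is optimal under one linear minimum: $1.78.

$1.78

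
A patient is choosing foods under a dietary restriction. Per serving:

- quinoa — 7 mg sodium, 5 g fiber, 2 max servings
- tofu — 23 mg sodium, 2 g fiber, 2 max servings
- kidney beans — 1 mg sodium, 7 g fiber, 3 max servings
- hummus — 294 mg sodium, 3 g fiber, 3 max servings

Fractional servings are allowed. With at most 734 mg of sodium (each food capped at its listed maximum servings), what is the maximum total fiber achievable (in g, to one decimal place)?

Fiber per mg sodium: kidney beans 7, quinoa 0.7143, tofu 0.08696, hummus 0.0102.
Take 3 servings of kidney beans: uses 3 mg sodium, +21.0 g fiber (running total 21.0 g).
Take 2 servings of quinoa: uses 14 mg sodium, +10.0 g fiber (running total 31.0 g).
Take 2 servings of tofu: uses 46 mg sodium, +4.0 g fiber (running total 35.0 g).
Take 2.282 servings of hummus: uses 671 mg sodium, +6.8 g fiber (running total 41.8 g).
Filling greedily by fiber-per-mg sodium is optimal for one linear limit, giving 41.8 g.

41.8 g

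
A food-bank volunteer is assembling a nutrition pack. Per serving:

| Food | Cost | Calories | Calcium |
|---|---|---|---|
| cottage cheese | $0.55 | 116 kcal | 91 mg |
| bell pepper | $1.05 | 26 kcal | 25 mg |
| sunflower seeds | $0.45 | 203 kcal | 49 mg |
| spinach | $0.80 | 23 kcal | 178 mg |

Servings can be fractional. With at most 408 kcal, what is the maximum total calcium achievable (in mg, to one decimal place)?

Calcium per kcal: spinach 7.739, bell pepper 0.9615, cottage cheese 0.7845, sunflower seeds 0.2414.
With no serving limits, spend the whole calories allowance on spinach: 408 kcal / 23 kcal × 178 mg = 3157.6 mg.

3157.6 mg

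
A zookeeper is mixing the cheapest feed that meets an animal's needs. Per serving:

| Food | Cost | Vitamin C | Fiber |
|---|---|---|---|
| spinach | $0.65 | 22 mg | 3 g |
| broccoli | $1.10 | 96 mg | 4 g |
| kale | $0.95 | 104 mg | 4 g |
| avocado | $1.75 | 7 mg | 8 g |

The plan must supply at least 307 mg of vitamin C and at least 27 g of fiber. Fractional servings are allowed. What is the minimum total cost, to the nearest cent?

$5.97

This is a tiny linear program; its minimum lies at a vertex of the feasible set. List the vertices and price them.
spinach only: max(307/22, 27/3) = 13.95 servings → $9.07.
broccoli only: max(307/96, 27/4) = 6.75 servings → $7.42.
kale only: max(307/104, 27/4) = 6.75 servings → $6.41.
avocado only: max(307/7, 27/8) = 43.86 servings → $76.75.
spinach + broccoli with both tight: 6.82 servings and 1.635 servings → $6.23.
spinach + kale with both tight: 7.054 servings and 1.46 servings → $5.97.
spinach + avocado: the both-tight solution has a negative serving — not a feasible corner.
broccoli + kale with both targets exact would need a negative amount; discard.
broccoli + avocado with both tight: 3.064 servings and 1.843 servings → $6.60.
kale + avocado with both tight: 2.82 servings and 1.965 servings → $6.12.
The minimum over all feasible corners is $5.97.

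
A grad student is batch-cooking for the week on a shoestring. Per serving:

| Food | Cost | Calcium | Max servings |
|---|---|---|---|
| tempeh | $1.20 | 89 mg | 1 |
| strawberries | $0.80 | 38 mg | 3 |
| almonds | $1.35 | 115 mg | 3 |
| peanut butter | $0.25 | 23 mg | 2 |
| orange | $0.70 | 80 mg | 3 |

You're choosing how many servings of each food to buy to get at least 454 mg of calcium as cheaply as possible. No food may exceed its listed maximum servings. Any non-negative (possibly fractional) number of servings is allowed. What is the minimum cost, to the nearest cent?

Cost per mg of calcium: orange $0.0088, peanut butter $0.0109, almonds $0.0117, tempeh $0.0135, strawberries $0.0211.
Take 3 servings of orange: +240.0 mg calcium for $2.10 (total $2.10, still need 214.0 mg).
Take 2 servings of peanut butter: +46.0 mg calcium for $0.50 (total $2.60, still need 168.0 mg).
Take 1.461 servings of almonds: +168.0 mg calcium for $1.97 (total $4.57, still need 0.0 mg).
Filling from the cheapest source first is optimal under one linear minimum: $4.57.

$4.57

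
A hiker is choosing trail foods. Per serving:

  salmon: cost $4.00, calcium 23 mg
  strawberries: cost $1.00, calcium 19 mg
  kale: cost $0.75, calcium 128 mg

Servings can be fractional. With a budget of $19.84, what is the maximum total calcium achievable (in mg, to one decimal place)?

3386.0 mg

Calcium per dollar: kale 170.7, strawberries 19, salmon 5.75.
With no serving limits, spend the whole cost allowance on kale: $19.84 / $0.75 × 128 mg = 3386.0 mg.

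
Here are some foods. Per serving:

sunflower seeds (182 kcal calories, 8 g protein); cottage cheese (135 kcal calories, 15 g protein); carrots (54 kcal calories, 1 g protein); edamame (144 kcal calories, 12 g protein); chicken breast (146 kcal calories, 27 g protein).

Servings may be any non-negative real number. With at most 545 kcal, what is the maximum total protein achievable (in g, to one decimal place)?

100.8 g

Protein per kcal: chicken breast 0.1849, cottage cheese 0.1111, edamame 0.08333, sunflower seeds 0.04396, carrots 0.01852.
With no serving limits, spend the whole calories allowance on chicken breast: 545 kcal / 146 kcal × 27 g = 100.8 g.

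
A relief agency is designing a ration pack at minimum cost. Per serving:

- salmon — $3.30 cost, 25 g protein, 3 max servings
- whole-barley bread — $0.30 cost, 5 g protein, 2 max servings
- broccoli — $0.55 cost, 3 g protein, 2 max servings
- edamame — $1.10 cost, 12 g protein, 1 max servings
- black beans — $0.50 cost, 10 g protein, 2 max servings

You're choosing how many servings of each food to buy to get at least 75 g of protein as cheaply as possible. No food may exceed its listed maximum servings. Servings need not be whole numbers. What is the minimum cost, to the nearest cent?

Cost per g of protein: black beans $0.0500, whole-barley bread $0.0600, edamame $0.0917, salmon $0.1320, broccoli $0.1833.
Take 2 servings of black beans: +20.0 g protein for $1.00 (total $1.00, still need 55.0 g).
Take 2 servings of whole-barley bread: +10.0 g protein for $0.60 (total $1.60, still need 45.0 g).
Take 1 serving of edamame: +12.0 g protein for $1.10 (total $2.70, still need 33.0 g).
Take 1.32 servings of salmon: +33.0 g protein for $4.36 (total $7.06, still need 0.0 g).
Greedy by cheapest-per-g is optimal for a single linear constraint, so the minimum cost is $7.06.

$7.06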